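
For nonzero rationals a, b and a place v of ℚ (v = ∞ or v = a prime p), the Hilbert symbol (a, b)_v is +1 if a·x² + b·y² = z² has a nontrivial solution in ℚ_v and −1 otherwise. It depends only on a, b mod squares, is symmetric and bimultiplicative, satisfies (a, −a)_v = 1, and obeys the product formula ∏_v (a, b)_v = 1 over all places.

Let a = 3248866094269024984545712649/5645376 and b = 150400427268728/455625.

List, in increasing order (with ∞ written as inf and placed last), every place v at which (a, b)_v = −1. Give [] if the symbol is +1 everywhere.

(a, b) ≡ (130169, 2762942) mod (ℚ^×)²; places V = {2, 3, 5, 7, 11, 13, 17, 19, 31, 47, ∞}.
(a,b)_17: α=5, u≡6; β=3, v≡14 (mod 17); (6|17)=-1, (14|17)=-1; sign (−1)^0·-1^3·-1^5 = +1.
(a,b)_11: α=-2, u≡7; β=0, v≡2 (mod 11); (7|11)=-1, (2|11)=-1; sign (−1)^0·-1^0·-1^-2 = +1.
(a,b)_47: α=2, u≡13; β=1, v≡32 (mod 47); (13|47)=-1, (32|47)=+1; sign (−1)^0·-1^1·+1^2 = -1.
(a,b)_31: α=5, u≡20; β=2, v≡14 (mod 31); (20|31)=+1, (14|31)=+1; sign (−1)^0·+1^2·+1^5 = +1.
(a,b)_3: α=-6, u≡2; β=-6, v≡2 (mod 3); (2|3)=-1, (2|3)=-1; sign (−1)^0·-1^-6·-1^-6 = +1.
(a,b)_13: α=3, u≡3; β=1, v≡9 (mod 13); (3|13)=+1, (9|13)=+1; sign (−1)^0·+1^1·+1^3 = +1.
(a,b)_∞: sgn(130169)=+, sgn(2762942)=+, so +1.
(a,b)_7: α=4, u≡1; β=3, v≡4 (mod 7); (1|7)=+1, (4|7)=+1; sign (−1)^0·+1^3·+1^4 = +1.
(a,b)_19: α=3, u≡1; β=1, v≡7 (mod 19); (1|19)=+1, (7|19)=+1; sign (−1)^1·+1^1·+1^3 = -1.
(a,b)_2: α=-6, β=3; u≡1, v≡7 (mod 8); ε(u)ε(v)=0·1, αω(v)=-6·0, βω(u)=3·0; sum ≡ 0  ⇒  +1.
(a,b)_5: α=0, u≡4; β=-4, v≡2 (mod 5); (4|5)=+1, (2|5)=-1; sign (−1)^0·+1^-4·-1^0 = +1.
|Ram(130169, 2762942)| = 2, even; anisotropic at {19, 47}.

[19, 47]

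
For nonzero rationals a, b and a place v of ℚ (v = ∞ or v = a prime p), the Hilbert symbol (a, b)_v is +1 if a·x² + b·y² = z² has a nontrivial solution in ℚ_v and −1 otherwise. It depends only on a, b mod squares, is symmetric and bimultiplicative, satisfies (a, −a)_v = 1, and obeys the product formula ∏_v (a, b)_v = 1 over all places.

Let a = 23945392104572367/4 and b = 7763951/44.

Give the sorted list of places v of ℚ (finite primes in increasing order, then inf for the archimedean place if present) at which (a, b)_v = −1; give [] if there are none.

[11, 17]

Mod squares: a ≡ 138567, b ≡ 46189. Check v ∈ {∞, 2, 3, 11, 13, 17, 19, 43}.
v=19: a=19^3·(≡1), b=19^1·(≡12) mod 19; (1|19)=+1, (12|19)=-1; (−1)^{3·1·9}·(+1)^1·(-1)^3 = +1.
v=3: a=3^5·(≡1), b=3^0·(≡1) mod 3; (1|3)=+1, (1|3)=+1; (−1)^{5·0·1}·(+1)^0·(+1)^5 = +1.
v=∞: 138567 > 0 and 46189 > 0  ⇒  (a,b)_∞ = +1.
v=43: a=43^0·(≡36), b=43^2·(≡28) mod 43; (36|43)=+1, (28|43)=-1; (−1)^{0·2·21}·(+1)^2·(-1)^0 = +1.
v=17: a=17^3·(≡13), b=17^1·(≡10) mod 17; (13|17)=+1, (10|17)=-1; (−1)^{3·1·8}·(+1)^1·(-1)^3 = -1.
v=11: a=11^3·(≡7), b=11^-1·(≡2) mod 11; (7|11)=-1, (2|11)=-1; (−1)^{3·-1·5}·(-1)^-1·(-1)^3 = -1.
v=13: a=13^3·(≡1), b=13^1·(≡4) mod 13; (1|13)=+1, (4|13)=+1; (−1)^{3·1·6}·(+1)^1·(+1)^3 = +1.
v=2: v_2(a)=-2, v_2(b)=-2; units ≡ 7, 5 (mod 8); ε·ε+αω+βω = 1·0+-2·1+-2·0 ≡ 0  ⇒  (a,b)_2 = +1.
|Ram(138567, 46189)| = 2, even; anisotropic at {11, 17}.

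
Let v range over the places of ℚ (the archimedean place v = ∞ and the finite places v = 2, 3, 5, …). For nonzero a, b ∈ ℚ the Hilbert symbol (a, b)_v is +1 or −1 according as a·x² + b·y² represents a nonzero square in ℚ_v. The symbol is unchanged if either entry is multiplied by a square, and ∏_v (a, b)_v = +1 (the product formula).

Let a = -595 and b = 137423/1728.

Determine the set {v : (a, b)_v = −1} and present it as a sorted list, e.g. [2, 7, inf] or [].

(a, b) ≡ (-595, 429) mod (ℚ^×)²; places V = {2, 3, 5, 7, 11, 13, 17, 31, ∞}.
(a,b)_2: α=0, β=-6; u≡5, v≡5 (mod 8); ε(u)ε(v)=0·0, αω(v)=0·1, βω(u)=-6·1; sum ≡ 0  ⇒  +1.
(a,b)_3: α=0, u≡2; β=-3, v≡2 (mod 3); (2|3)=-1, (2|3)=-1; sign (−1)^0·-1^-3·-1^0 = -1.
(a,b)_17: α=1, u≡16; β=0, v≡15 (mod 17); (16|17)=+1, (15|17)=+1; sign (−1)^0·+1^0·+1^1 = +1.
(a,b)_31: α=0, u≡25; β=2, v≡17 (mod 31); (25|31)=+1, (17|31)=-1; sign (−1)^0·+1^2·-1^0 = +1.
(a,b)_11: α=0, u≡10; β=1, v≡8 (mod 11); (10|11)=-1, (8|11)=-1; sign (−1)^0·-1^1·-1^0 = -1.
(a,b)_7: α=1, u≡6; β=0, v≡1 (mod 7); (6|7)=-1, (1|7)=+1; sign (−1)^0·-1^0·+1^1 = +1.
(a,b)_∞: sgn(-595)=−, sgn(429)=+, so +1.
(a,b)_5: α=1, u≡1; β=0, v≡1 (mod 5); (1|5)=+1, (1|5)=+1; sign (−1)^0·+1^0·+1^1 = +1.
(a,b)_13: α=0, u≡3; β=1, v≡11 (mod 13); (3|13)=+1, (11|13)=-1; sign (−1)^0·+1^1·-1^0 = +1.
Ram(-595, 429) = {3, 11}; no ℚ_3-point on the conic.

[3, 11]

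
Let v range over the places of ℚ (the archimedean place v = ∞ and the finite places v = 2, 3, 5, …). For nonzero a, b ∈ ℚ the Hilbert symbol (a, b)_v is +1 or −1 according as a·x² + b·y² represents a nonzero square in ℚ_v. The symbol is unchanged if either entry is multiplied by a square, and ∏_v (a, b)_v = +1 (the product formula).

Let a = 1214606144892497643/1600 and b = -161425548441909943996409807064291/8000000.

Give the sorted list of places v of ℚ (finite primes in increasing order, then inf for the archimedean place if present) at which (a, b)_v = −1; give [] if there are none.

(a, b) ≡ (1062347, -18278) mod (ℚ^×)²; places V = {2, 3, 5, 11, 13, 17, 19, 23, 37, ∞}.
(a,b)_23: α=1, u≡10; β=2, v≡19 (mod 23); (10|23)=-1, (19|23)=-1; sign (−1)^0·-1^2·-1^1 = -1.
(a,b)_17: α=1, u≡4; β=2, v≡12 (mod 17); (4|17)=+1, (12|17)=-1; sign (−1)^0·+1^2·-1^1 = -1.
(a,b)_3: α=4, u≡2; β=8, v≡1 (mod 3); (2|3)=-1, (1|3)=+1; sign (−1)^0·-1^8·+1^4 = +1.
(a,b)_37: α=2, u≡26; β=3, v≡20 (mod 37); (26|37)=+1, (20|37)=-1; sign (−1)^0·+1^3·-1^2 = +1.
(a,b)_∞: sgn(1062347)=+, sgn(-18278)=−, so +1.
(a,b)_13: α=5, u≡3; β=9, v≡7 (mod 13); (3|13)=+1, (7|13)=-1; sign (−1)^0·+1^9·-1^5 = -1.
(a,b)_2: α=-6, β=-9; u≡3, v≡5 (mod 8); ε(u)ε(v)=1·0, αω(v)=-6·1, βω(u)=-9·1; sum ≡ 1  ⇒  -1.
(a,b)_19: α=3, u≡18; β=5, v≡4 (mod 19); (18|19)=-1, (4|19)=+1; sign (−1)^1·-1^5·+1^3 = +1.
(a,b)_5: α=-2, u≡2; β=-6, v≡2 (mod 5); (2|5)=-1, (2|5)=-1; sign (−1)^0·-1^-6·-1^-2 = +1.
(a,b)_11: α=1, u≡10; β=2, v≡5 (mod 11); (10|11)=-1, (5|11)=+1; sign (−1)^0·-1^2·+1^1 = +1.
Ram(1062347, -18278) = {2, 13, 17, 23}; no ℚ_2-point on the conic.

[2, 13, 17, 23]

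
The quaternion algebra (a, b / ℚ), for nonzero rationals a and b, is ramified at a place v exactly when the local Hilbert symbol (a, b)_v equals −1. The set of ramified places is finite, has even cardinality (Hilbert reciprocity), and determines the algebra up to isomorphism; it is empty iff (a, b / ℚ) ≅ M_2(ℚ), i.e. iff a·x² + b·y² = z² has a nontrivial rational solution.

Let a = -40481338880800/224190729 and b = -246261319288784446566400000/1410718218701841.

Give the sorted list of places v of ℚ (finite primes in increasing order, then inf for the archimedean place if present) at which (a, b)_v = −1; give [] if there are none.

[5, 19, 41, inf]

Mod squares: a ≡ -82, b ≡ -190. Check v ∈ {∞, 2, 3, 5, 7, 13, 19, 23, 31, 41, 43}.
v=∞: -82 < 0 and -190 < 0  ⇒  (a,b)_∞ = -1.
v=23: a=23^-2·(≡10), b=23^-6·(≡19) mod 23; (10|23)=-1, (19|23)=-1; (−1)^{-2·-6·11}·(-1)^-6·(-1)^-2 = +1.
v=7: a=7^-2·(≡4), b=7^-6·(≡3) mod 7; (4|7)=+1, (3|7)=-1; (−1)^{-2·-6·3}·(+1)^-6·(-1)^-2 = +1.
v=2: v_2(a)=5, v_2(b)=15; units ≡ 7, 1 (mod 8); ε·ε+αω+βω = 1·0+5·0+15·0 ≡ 0  ⇒  (a,b)_2 = +1.
v=13: a=13^0·(≡3), b=13^2·(≡11) mod 13; (3|13)=+1, (11|13)=-1; (−1)^{0·2·6}·(+1)^2·(-1)^0 = +1.
v=19: a=19^2·(≡12), b=19^5·(≡6) mod 19; (12|19)=-1, (6|19)=+1; (−1)^{2·5·9}·(-1)^5·(+1)^2 = -1.
v=31: a=31^-2·(≡13), b=31^0·(≡22) mod 31; (13|31)=-1, (22|31)=-1; (−1)^{-2·0·15}·(-1)^0·(-1)^-2 = +1.
v=41: a=41^1·(≡1), b=41^2·(≡35) mod 41; (1|41)=+1, (35|41)=-1; (−1)^{1·2·20}·(+1)^2·(-1)^1 = -1.
v=3: a=3^-2·(≡2), b=3^-4·(≡2) mod 3; (2|3)=-1, (2|3)=-1; (−1)^{-2·-4·1}·(-1)^-4·(-1)^-2 = +1.
v=43: a=43^4·(≡21), b=43^4·(≡31) mod 43; (21|43)=+1, (31|43)=+1; (−1)^{4·4·21}·(+1)^4·(+1)^4 = +1.
v=5: a=5^2·(≡2), b=5^5·(≡2) mod 5; (2|5)=-1, (2|5)=-1; (−1)^{2·5·2}·(-1)^5·(-1)^2 = -1.
Ram(-82, -190) = {5, 19, 41, ∞}; no ℚ_5-point on the conic.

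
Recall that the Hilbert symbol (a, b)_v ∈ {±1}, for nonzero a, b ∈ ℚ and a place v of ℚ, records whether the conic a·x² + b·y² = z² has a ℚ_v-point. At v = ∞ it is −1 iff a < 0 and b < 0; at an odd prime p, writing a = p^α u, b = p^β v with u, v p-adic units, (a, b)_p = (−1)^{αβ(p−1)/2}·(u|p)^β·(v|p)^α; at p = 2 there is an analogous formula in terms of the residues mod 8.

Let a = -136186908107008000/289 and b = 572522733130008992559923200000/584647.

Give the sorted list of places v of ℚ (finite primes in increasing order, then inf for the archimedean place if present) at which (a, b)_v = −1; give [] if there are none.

Mod squares: a ≡ -126730, b ≡ 226765. Check v ∈ {∞, 2, 5, 7, 11, 17, 19, 23, 29, 31}.
v=7: a=7^0·(≡5), b=7^-1·(≡3) mod 7; (5|7)=-1, (3|7)=-1; (−1)^{0·-1·3}·(-1)^-1·(-1)^0 = -1.
v=∞: -126730 < 0 and 226765 > 0  ⇒  (a,b)_∞ = +1.
v=5: a=5^3·(≡4), b=5^5·(≡2) mod 5; (4|5)=+1, (2|5)=-1; (−1)^{3·5·2}·(+1)^5·(-1)^3 = -1.
v=23: a=23^1·(≡20), b=23^2·(≡4) mod 23; (20|23)=-1, (4|23)=+1; (−1)^{1·2·11}·(-1)^2·(+1)^1 = +1.
v=29: a=29^1·(≡24), b=29^2·(≡8) mod 29; (24|29)=+1, (8|29)=-1; (−1)^{1·2·14}·(+1)^2·(-1)^1 = -1.
v=19: a=19^3·(≡3), b=19^5·(≡3) mod 19; (3|19)=-1, (3|19)=-1; (−1)^{3·5·9}·(-1)^5·(-1)^3 = -1.
v=17: a=17^-2·(≡11), b=17^-4·(≡1) mod 17; (11|17)=-1, (1|17)=+1; (−1)^{-2·-4·8}·(-1)^-4·(+1)^-2 = +1.
v=31: a=31^2·(≡21), b=31^3·(≡24) mod 31; (21|31)=-1, (24|31)=-1; (−1)^{2·3·15}·(-1)^3·(-1)^2 = -1.
v=11: a=11^2·(≡3), b=11^3·(≡9) mod 11; (3|11)=+1, (9|11)=+1; (−1)^{2·3·5}·(+1)^3·(+1)^2 = +1.
v=2: v_2(a)=11, v_2(b)=22; units ≡ 3, 5 (mod 8); ε·ε+αω+βω = 1·0+11·1+22·1 ≡ 1  ⇒  (a,b)_2 = -1.
|Ram(-126730, 226765)| = 6, even; anisotropic at {2, 5, 7, 19, 29, 31}.

[2, 5, 7, 19, 29, 31]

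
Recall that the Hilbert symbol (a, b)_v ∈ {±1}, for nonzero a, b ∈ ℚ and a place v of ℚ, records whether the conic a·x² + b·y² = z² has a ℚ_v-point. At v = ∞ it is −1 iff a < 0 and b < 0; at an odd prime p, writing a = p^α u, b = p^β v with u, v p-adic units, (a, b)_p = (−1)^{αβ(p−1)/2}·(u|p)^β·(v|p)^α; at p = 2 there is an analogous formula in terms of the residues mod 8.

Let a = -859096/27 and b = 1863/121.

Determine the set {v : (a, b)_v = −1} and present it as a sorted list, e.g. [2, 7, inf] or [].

Mod squares: a ≡ -1218, b ≡ 23. Check v ∈ {∞, 2, 3, 7, 11, 23, 29}.
v=29: a=29^1·(≡22), b=29^0·(≡13) mod 29; (22|29)=+1, (13|29)=+1; (−1)^{1·0·14}·(+1)^0·(+1)^1 = +1.
v=7: a=7^1·(≡4), b=7^0·(≡4) mod 7; (4|7)=+1, (4|7)=+1; (−1)^{1·0·3}·(+1)^0·(+1)^1 = +1.
v=23: a=23^2·(≡8), b=23^1·(≡2) mod 23; (8|23)=+1, (2|23)=+1; (−1)^{2·1·11}·(+1)^1·(+1)^2 = +1.
v=2: v_2(a)=3, v_2(b)=0; units ≡ 7, 7 (mod 8); ε·ε+αω+βω = 1·1+3·0+0·0 ≡ 1  ⇒  (a,b)_2 = -1.
v=11: a=11^0·(≡3), b=11^-2·(≡4) mod 11; (3|11)=+1, (4|11)=+1; (−1)^{0·-2·5}·(+1)^-2·(+1)^0 = +1.
v=∞: -1218 < 0 and 23 > 0  ⇒  (a,b)_∞ = +1.
v=3: a=3^-3·(≡2), b=3^4·(≡2) mod 3; (2|3)=-1, (2|3)=-1; (−1)^{-3·4·1}·(-1)^4·(-1)^-3 = -1.
|Ram(-1218, 23)| = 2, even; anisotropic at {2, 3}.

[2, 3]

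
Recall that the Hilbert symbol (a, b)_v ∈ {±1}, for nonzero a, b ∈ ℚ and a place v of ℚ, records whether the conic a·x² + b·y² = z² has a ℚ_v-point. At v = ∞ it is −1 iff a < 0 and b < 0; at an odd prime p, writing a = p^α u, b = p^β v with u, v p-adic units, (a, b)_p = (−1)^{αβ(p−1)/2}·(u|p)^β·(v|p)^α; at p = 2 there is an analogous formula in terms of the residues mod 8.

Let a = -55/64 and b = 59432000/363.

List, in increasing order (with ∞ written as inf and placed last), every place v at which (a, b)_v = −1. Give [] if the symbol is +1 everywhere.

[3, 5, 19, 23]

(a, b) ≡ (-55, 111435) mod (ℚ^×)²; places V = {2, 3, 5, 11, 17, 19, 23, ∞}.
(a,b)_17: α=0, u≡1; β=1, v≡3 (mod 17); (1|17)=+1, (3|17)=-1; sign (−1)^0·+1^1·-1^0 = +1.
(a,b)_19: α=0, u≡3; β=1, v≡15 (mod 19); (3|19)=-1, (15|19)=-1; sign (−1)^0·-1^1·-1^0 = -1.
(a,b)_2: α=-6, β=6; u≡1, v≡3 (mod 8); ε(u)ε(v)=0·1, αω(v)=-6·1, βω(u)=6·0; sum ≡ 0  ⇒  +1.
(a,b)_23: α=0, u≡11; β=1, v≡10 (mod 23); (11|23)=-1, (10|23)=-1; sign (−1)^0·-1^1·-1^0 = -1.
(a,b)_∞: sgn(-55)=−, sgn(111435)=+, so +1.
(a,b)_5: α=1, u≡1; β=3, v≡2 (mod 5); (1|5)=+1, (2|5)=-1; sign (−1)^0·+1^3·-1^1 = -1.
(a,b)_11: α=1, u≡8; β=-2, v≡4 (mod 11); (8|11)=-1, (4|11)=+1; sign (−1)^0·-1^-2·+1^1 = +1.
(a,b)_3: α=0, u≡2; β=-1, v≡2 (mod 3); (2|3)=-1, (2|3)=-1; sign (−1)^0·-1^-1·-1^0 = -1.
Ram(-55, 111435) = {3, 5, 19, 23}; no ℚ_3-point on the conic.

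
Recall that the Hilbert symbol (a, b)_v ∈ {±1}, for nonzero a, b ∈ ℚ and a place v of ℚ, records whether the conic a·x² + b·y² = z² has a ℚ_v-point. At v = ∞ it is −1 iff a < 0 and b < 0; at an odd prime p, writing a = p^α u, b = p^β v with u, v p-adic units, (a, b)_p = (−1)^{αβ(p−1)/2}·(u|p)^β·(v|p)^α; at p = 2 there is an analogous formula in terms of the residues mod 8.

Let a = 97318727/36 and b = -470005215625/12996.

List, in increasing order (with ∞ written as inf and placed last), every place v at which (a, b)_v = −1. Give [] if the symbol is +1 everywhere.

(a, b) ≡ (23, -21505) mod (ℚ^×)²; places V = {2, 3, 5, 11, 17, 19, 23, ∞}.
(a,b)_17: α=2, u≡12; β=3, v≡7 (mod 17); (12|17)=-1, (7|17)=-1; sign (−1)^0·-1^3·-1^2 = -1.
(a,b)_23: α=1, u≡13; β=1, v≡12 (mod 23); (13|23)=+1, (12|23)=+1; sign (−1)^1·+1^1·+1^1 = -1.
(a,b)_3: α=-2, u≡2; β=-2, v≡2 (mod 3); (2|3)=-1, (2|3)=-1; sign (−1)^0·-1^-2·-1^-2 = +1.
(a,b)_11: α=4, u≡1; β=3, v≡3 (mod 11); (1|11)=+1, (3|11)=+1; sign (−1)^0·+1^3·+1^4 = +1.
(a,b)_5: α=0, u≡2; β=5, v≡1 (mod 5); (2|5)=-1, (1|5)=+1; sign (−1)^0·-1^5·+1^0 = -1.
(a,b)_2: α=-2, β=-2; u≡7, v≡7 (mod 8); ε(u)ε(v)=1·1, αω(v)=-2·0, βω(u)=-2·0; sum ≡ 1  ⇒  -1.
(a,b)_19: α=0, u≡7; β=-2, v≡8 (mod 19); (7|19)=+1, (8|19)=-1; sign (−1)^0·+1^-2·-1^0 = +1.
(a,b)_∞: sgn(23)=+, sgn(-21505)=−, so +1.
|Ram(23, -21505)| = 4, even; anisotropic at {2, 5, 17, 23}.

[2, 5, 17, 23]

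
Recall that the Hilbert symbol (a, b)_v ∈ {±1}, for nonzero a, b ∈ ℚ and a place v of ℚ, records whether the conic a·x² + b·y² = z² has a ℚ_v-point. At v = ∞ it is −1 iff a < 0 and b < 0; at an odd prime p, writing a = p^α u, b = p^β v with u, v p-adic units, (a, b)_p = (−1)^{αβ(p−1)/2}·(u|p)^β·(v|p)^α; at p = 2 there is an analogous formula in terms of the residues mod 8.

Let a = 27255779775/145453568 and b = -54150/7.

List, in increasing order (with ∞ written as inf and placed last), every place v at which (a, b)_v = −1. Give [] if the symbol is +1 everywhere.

(a, b) ≡ (798, -42) mod (ℚ^×)²; places V = {2, 3, 5, 7, 13, 19, 29, 41, ∞}.
(a,b)_5: α=2, u≡2; β=2, v≡2 (mod 5); (2|5)=-1, (2|5)=-1; sign (−1)^0·-1^2·-1^2 = +1.
(a,b)_∞: sgn(798)=+, sgn(-42)=−, so +1.
(a,b)_29: α=2, u≡18; β=0, v≡28 (mod 29); (18|29)=-1, (28|29)=+1; sign (−1)^0·-1^0·+1^2 = +1.
(a,b)_41: α=-2, u≡17; β=0, v≡25 (mod 41); (17|41)=-1, (25|41)=+1; sign (−1)^0·-1^0·+1^-2 = +1.
(a,b)_3: α=3, u≡2; β=1, v≡1 (mod 3); (2|3)=-1, (1|3)=+1; sign (−1)^1·-1^1·+1^3 = +1.
(a,b)_2: α=-9, β=1; u≡7, v≡3 (mod 8); ε(u)ε(v)=1·1, αω(v)=-9·1, βω(u)=1·0; sum ≡ 0  ⇒  +1.
(a,b)_7: α=1, u≡4; β=-1, v≡2 (mod 7); (4|7)=+1, (2|7)=+1; sign (−1)^1·+1^-1·+1^1 = -1.
(a,b)_19: α=3, u≡11; β=2, v≡3 (mod 19); (11|19)=+1, (3|19)=-1; sign (−1)^0·+1^2·-1^3 = -1.
(a,b)_13: α=-2, u≡6; β=0, v≡3 (mod 13); (6|13)=-1, (3|13)=+1; sign (−1)^0·-1^0·+1^-2 = +1.
|Ram(798, -42)| = 2, even; anisotropic at {7, 19}.

[7, 19]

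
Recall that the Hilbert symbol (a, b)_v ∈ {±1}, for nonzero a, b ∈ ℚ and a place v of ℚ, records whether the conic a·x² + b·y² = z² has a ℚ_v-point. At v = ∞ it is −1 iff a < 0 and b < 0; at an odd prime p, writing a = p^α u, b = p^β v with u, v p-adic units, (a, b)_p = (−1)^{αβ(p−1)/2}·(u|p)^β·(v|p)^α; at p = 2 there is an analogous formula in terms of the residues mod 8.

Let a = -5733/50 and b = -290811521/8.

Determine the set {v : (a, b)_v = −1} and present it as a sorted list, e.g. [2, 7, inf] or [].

Mod squares: a ≡ -26, b ≡ -2002. Check v ∈ {∞, 2, 3, 5, 7, 11, 13}.
v=3: a=3^2·(≡1), b=3^0·(≡2) mod 3; (1|3)=+1, (2|3)=-1; (−1)^{2·0·1}·(+1)^0·(-1)^2 = +1.
v=2: v_2(a)=-1, v_2(b)=-3; units ≡ 3, 7 (mod 8); ε·ε+αω+βω = 1·1+-1·0+-3·1 ≡ 0  ⇒  (a,b)_2 = +1.
v=13: a=13^1·(≡6), b=13^1·(≡11) mod 13; (6|13)=-1, (11|13)=-1; (−1)^{1·1·6}·(-1)^1·(-1)^1 = +1.
v=∞: -26 < 0 and -2002 < 0  ⇒  (a,b)_∞ = -1.
v=7: a=7^2·(≡2), b=7^5·(≡1) mod 7; (2|7)=+1, (1|7)=+1; (−1)^{2·5·3}·(+1)^5·(+1)^2 = +1.
v=11: a=11^0·(≡7), b=11^3·(≡3) mod 11; (7|11)=-1, (3|11)=+1; (−1)^{0·3·5}·(-1)^3·(+1)^0 = -1.
v=5: a=5^-2·(≡1), b=5^0·(≡3) mod 5; (1|5)=+1, (3|5)=-1; (−1)^{-2·0·2}·(+1)^0·(-1)^-2 = +1.
|Ram(-26, -2002)| = 2, even; anisotropic at {11, ∞}.

[11, inf]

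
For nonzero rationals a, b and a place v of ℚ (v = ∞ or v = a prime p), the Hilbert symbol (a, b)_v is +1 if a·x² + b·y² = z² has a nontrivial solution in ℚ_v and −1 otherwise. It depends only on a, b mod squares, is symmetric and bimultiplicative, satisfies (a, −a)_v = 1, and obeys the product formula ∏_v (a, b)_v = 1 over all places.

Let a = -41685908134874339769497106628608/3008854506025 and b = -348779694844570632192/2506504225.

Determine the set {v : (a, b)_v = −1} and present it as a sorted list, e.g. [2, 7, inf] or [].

[11, 23, 43, inf]

Mod squares: a ≡ -23, b ≡ -630982. Check v ∈ {∞, 2, 3, 5, 11, 17, 19, 23, 29, 31, 43}.
v=29: a=29^2·(≡22), b=29^1·(≡27) mod 29; (22|29)=+1, (27|29)=-1; (−1)^{2·1·14}·(+1)^1·(-1)^2 = +1.
v=17: a=17^0·(≡11), b=17^-2·(≡12) mod 17; (11|17)=-1, (12|17)=-1; (−1)^{0·-2·8}·(-1)^-2·(-1)^0 = +1.
v=11: a=11^12·(≡2), b=11^7·(≡9) mod 11; (2|11)=-1, (9|11)=+1; (−1)^{12·7·5}·(-1)^7·(+1)^12 = -1.
v=19: a=19^-4·(≡13), b=19^-2·(≡8) mod 19; (13|19)=-1, (8|19)=-1; (−1)^{-4·-2·9}·(-1)^-2·(-1)^-4 = +1.
v=2: v_2(a)=14, v_2(b)=17; units ≡ 1, 5 (mod 8); ε·ε+αω+βω = 0·0+14·1+17·0 ≡ 0  ⇒  (a,b)_2 = +1.
v=31: a=31^-4·(≡28), b=31^-2·(≡27) mod 31; (28|31)=+1, (27|31)=-1; (−1)^{-4·-2·15}·(+1)^-2·(-1)^-4 = +1.
v=23: a=23^5·(≡15), b=23^3·(≡15) mod 23; (15|23)=-1, (15|23)=-1; (−1)^{5·3·11}·(-1)^3·(-1)^5 = -1.
v=3: a=3^4·(≡1), b=3^2·(≡2) mod 3; (1|3)=+1, (2|3)=-1; (−1)^{4·2·1}·(+1)^2·(-1)^4 = +1.
v=5: a=5^-2·(≡2), b=5^-2·(≡2) mod 5; (2|5)=-1, (2|5)=-1; (−1)^{-2·-2·2}·(-1)^-2·(-1)^-2 = +1.
v=∞: -23 < 0 and -630982 < 0  ⇒  (a,b)_∞ = -1.
v=43: a=43^2·(≡39), b=43^1·(≡27) mod 43; (39|43)=-1, (27|43)=-1; (−1)^{2·1·21}·(-1)^1·(-1)^2 = -1.
Ram(-23, -630982) = {11, 23, 43, ∞}; no ℚ_11-point on the conic.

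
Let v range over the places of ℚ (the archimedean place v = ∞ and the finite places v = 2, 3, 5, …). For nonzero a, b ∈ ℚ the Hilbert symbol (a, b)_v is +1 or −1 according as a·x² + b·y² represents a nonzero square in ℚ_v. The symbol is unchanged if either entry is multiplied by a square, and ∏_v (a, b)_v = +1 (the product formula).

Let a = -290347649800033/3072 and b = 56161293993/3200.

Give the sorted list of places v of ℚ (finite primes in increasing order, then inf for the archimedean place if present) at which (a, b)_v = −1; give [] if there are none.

Mod squares: a ≡ -8211, b ≡ 34. Check v ∈ {∞, 2, 3, 5, 7, 17, 23}.
v=23: a=23^3·(≡15), b=23^2·(≡10) mod 23; (15|23)=-1, (10|23)=-1; (−1)^{3·2·11}·(-1)^2·(-1)^3 = -1.
v=∞: -8211 < 0 and 34 > 0  ⇒  (a,b)_∞ = +1.
v=5: a=5^0·(≡1), b=5^-2·(≡1) mod 5; (1|5)=+1, (1|5)=+1; (−1)^{0·-2·2}·(+1)^-2·(+1)^0 = +1.
v=2: v_2(a)=-10, v_2(b)=-7; units ≡ 5, 1 (mod 8); ε·ε+αω+βω = 0·0+-10·0+-7·1 ≡ 1  ⇒  (a,b)_2 = -1.
v=17: a=17^5·(≡6), b=17^3·(≡1) mod 17; (6|17)=-1, (1|17)=+1; (−1)^{5·3·8}·(-1)^3·(+1)^5 = -1.
v=3: a=3^-1·(≡2), b=3^2·(≡1) mod 3; (2|3)=-1, (1|3)=+1; (−1)^{-1·2·1}·(-1)^2·(+1)^-1 = +1.
v=7: a=7^5·(≡5), b=7^4·(≡6) mod 7; (5|7)=-1, (6|7)=-1; (−1)^{5·4·3}·(-1)^4·(-1)^5 = -1.
(-8211, 34 / ℚ) ramifies at {2, 7, 17, 23}: a division algebra.

[2, 7, 17, 23]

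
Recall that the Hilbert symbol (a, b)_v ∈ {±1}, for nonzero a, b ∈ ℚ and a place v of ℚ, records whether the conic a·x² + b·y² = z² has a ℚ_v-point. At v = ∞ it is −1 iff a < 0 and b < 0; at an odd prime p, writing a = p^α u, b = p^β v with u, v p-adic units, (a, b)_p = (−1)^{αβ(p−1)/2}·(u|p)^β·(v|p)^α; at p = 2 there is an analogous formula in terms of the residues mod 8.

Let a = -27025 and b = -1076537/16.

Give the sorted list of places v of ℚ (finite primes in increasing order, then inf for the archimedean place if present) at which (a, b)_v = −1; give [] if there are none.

Mod squares: a ≡ -1081, b ≡ -8897. Check v ∈ {∞, 2, 5, 7, 11, 23, 31, 41, 47}.
v=7: a=7^0·(≡2), b=7^1·(≡3) mod 7; (2|7)=+1, (3|7)=-1; (−1)^{0·1·3}·(+1)^1·(-1)^0 = +1.
v=5: a=5^2·(≡4), b=5^0·(≡3) mod 5; (4|5)=+1, (3|5)=-1; (−1)^{2·0·2}·(+1)^0·(-1)^2 = +1.
v=∞: -1081 < 0 and -8897 < 0  ⇒  (a,b)_∞ = -1.
v=31: a=31^0·(≡7), b=31^1·(≡17) mod 31; (7|31)=+1, (17|31)=-1; (−1)^{0·1·15}·(+1)^1·(-1)^0 = +1.
v=2: v_2(a)=0, v_2(b)=-4; units ≡ 7, 7 (mod 8); ε·ε+αω+βω = 1·1+0·0+-4·0 ≡ 1  ⇒  (a,b)_2 = -1.
v=41: a=41^0·(≡35), b=41^1·(≡22) mod 41; (35|41)=-1, (22|41)=-1; (−1)^{0·1·20}·(-1)^1·(-1)^0 = -1.
v=47: a=47^1·(≡36), b=47^0·(≡41) mod 47; (36|47)=+1, (41|47)=-1; (−1)^{1·0·23}·(+1)^0·(-1)^1 = -1.
v=11: a=11^0·(≡2), b=11^2·(≡7) mod 11; (2|11)=-1, (7|11)=-1; (−1)^{0·2·5}·(-1)^2·(-1)^0 = +1.
v=23: a=23^1·(≡21), b=23^0·(≡13) mod 23; (21|23)=-1, (13|23)=+1; (−1)^{1·0·11}·(-1)^0·(+1)^1 = +1.
|Ram(-1081, -8897)| = 4, even; anisotropic at {2, 41, 47, ∞}.

[2, 41, 47, inf]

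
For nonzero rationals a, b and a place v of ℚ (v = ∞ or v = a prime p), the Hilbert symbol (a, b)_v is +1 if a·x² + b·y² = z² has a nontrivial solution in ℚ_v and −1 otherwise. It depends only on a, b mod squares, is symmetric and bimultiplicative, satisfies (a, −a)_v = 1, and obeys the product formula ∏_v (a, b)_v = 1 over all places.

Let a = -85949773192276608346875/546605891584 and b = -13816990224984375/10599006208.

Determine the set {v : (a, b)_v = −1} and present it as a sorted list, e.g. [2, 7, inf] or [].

[5, inf]

(a, b) ≡ (-195, -273) mod (ℚ^×)²; places V = {2, 3, 5, 7, 11, 13, 19, ∞}.
(a,b)_7: α=0, u≡1; β=-1, v≡5 (mod 7); (1|7)=+1, (5|7)=-1; sign (−1)^0·+1^-1·-1^0 = +1.
(a,b)_2: α=-22, β=-22; u≡5, v≡7 (mod 8); ε(u)ε(v)=0·1, αω(v)=-22·0, βω(u)=-22·1; sum ≡ 0  ⇒  +1.
(a,b)_∞: sgn(-195)=−, sgn(-273)=−, so -1.
(a,b)_19: α=-4, u≡12; β=-2, v≡18 (mod 19); (12|19)=-1, (18|19)=-1; sign (−1)^0·-1^-2·-1^-4 = +1.
(a,b)_11: α=4, u≡3; β=2, v≡2 (mod 11); (3|11)=+1, (2|11)=-1; sign (−1)^0·+1^2·-1^4 = +1.
(a,b)_5: α=5, u≡1; β=6, v≡2 (mod 5); (1|5)=+1, (2|5)=-1; sign (−1)^0·+1^6·-1^5 = -1.
(a,b)_13: α=9, u≡5; β=5, v≡11 (mod 13); (5|13)=-1, (11|13)=-1; sign (−1)^0·-1^5·-1^9 = +1.
(a,b)_3: α=11, u≡1; β=9, v≡2 (mod 3); (1|3)=+1, (2|3)=-1; sign (−1)^1·+1^9·-1^11 = +1.
|Ram(-195, -273)| = 2, even; anisotropic at {5, ∞}.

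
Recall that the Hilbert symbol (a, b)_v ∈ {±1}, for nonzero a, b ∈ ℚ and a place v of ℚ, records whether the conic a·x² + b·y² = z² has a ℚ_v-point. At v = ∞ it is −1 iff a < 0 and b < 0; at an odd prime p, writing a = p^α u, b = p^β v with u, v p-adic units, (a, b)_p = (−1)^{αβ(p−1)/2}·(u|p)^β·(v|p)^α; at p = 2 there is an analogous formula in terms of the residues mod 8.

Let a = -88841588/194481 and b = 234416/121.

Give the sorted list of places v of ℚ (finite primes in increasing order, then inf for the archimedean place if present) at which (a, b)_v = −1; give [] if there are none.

(a, b) ≡ (-1517, 299) mod (ℚ^×)²; places V = {2, 3, 7, 11, 13, 23, 37, 41, ∞}.
(a,b)_3: α=-4, u≡1; β=0, v≡2 (mod 3); (1|3)=+1, (2|3)=-1; sign (−1)^0·+1^0·-1^-4 = +1.
(a,b)_41: α=1, u≡40; β=0, v≡11 (mod 41); (40|41)=+1, (11|41)=-1; sign (−1)^0·+1^0·-1^1 = -1.
(a,b)_37: α=1, u≡36; β=0, v≡28 (mod 37); (36|37)=+1, (28|37)=+1; sign (−1)^0·+1^0·+1^1 = +1.
(a,b)_∞: sgn(-1517)=−, sgn(299)=+, so +1.
(a,b)_2: α=2, β=4; u≡3, v≡3 (mod 8); ε(u)ε(v)=1·1, αω(v)=2·1, βω(u)=4·1; sum ≡ 1  ⇒  -1.
(a,b)_11: α=4, u≡4; β=-2, v≡6 (mod 11); (4|11)=+1, (6|11)=-1; sign (−1)^0·+1^-2·-1^4 = +1.
(a,b)_23: α=0, u≡9; β=1, v≡12 (mod 23); (9|23)=+1, (12|23)=+1; sign (−1)^0·+1^1·+1^0 = +1.
(a,b)_13: α=0, u≡9; β=1, v≡10 (mod 13); (9|13)=+1, (10|13)=+1; sign (−1)^0·+1^1·+1^0 = +1.
(a,b)_7: α=-4, u≡1; β=2, v≡5 (mod 7); (1|7)=+1, (5|7)=-1; sign (−1)^0·+1^2·-1^-4 = +1.
|Ram(-1517, 299)| = 2, even; anisotropic at {2, 41}.

[2, 41]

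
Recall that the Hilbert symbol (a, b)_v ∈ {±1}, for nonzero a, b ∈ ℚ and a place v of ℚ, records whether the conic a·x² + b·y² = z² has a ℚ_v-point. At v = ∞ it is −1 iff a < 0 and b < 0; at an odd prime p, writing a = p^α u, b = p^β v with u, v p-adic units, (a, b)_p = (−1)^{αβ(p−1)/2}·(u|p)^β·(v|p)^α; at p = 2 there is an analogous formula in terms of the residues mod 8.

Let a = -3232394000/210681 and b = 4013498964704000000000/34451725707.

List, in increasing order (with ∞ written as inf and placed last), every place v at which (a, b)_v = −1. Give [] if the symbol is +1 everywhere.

[5, 37]

Mod squares: a ≡ -185, b ≡ 10545. Check v ∈ {∞, 2, 3, 5, 7, 11, 17, 19, 37}.
v=3: a=3^-6·(≡1), b=3^-15·(≡2) mod 3; (1|3)=+1, (2|3)=-1; (−1)^{-6·-15·1}·(+1)^-15·(-1)^-6 = +1.
v=∞: -185 < 0 and 10545 > 0  ⇒  (a,b)_∞ = +1.
v=37: a=37^1·(≡23), b=37^3·(≡21) mod 37; (23|37)=-1, (21|37)=+1; (−1)^{1·3·18}·(-1)^3·(+1)^1 = -1.
v=2: v_2(a)=4, v_2(b)=14; units ≡ 7, 1 (mod 8); ε·ε+αω+βω = 1·0+4·0+14·0 ≡ 0  ⇒  (a,b)_2 = +1.
v=7: a=7^0·(≡2), b=7^-4·(≡5) mod 7; (2|7)=+1, (5|7)=-1; (−1)^{0·-4·3}·(+1)^-4·(-1)^0 = +1.
v=11: a=11^2·(≡8), b=11^0·(≡8) mod 11; (8|11)=-1, (8|11)=-1; (−1)^{2·0·5}·(-1)^0·(-1)^2 = +1.
v=5: a=5^3·(≡3), b=5^9·(≡4) mod 5; (3|5)=-1, (4|5)=+1; (−1)^{3·9·2}·(-1)^9·(+1)^3 = -1.
v=19: a=19^2·(≡6), b=19^5·(≡4) mod 19; (6|19)=+1, (4|19)=+1; (−1)^{2·5·9}·(+1)^5·(+1)^2 = +1.
v=17: a=17^-2·(≡13), b=17^0·(≡6) mod 17; (13|17)=+1, (6|17)=-1; (−1)^{-2·0·8}·(+1)^0·(-1)^-2 = +1.
|Ram(-185, 10545)| = 2, even; anisotropic at {5, 37}.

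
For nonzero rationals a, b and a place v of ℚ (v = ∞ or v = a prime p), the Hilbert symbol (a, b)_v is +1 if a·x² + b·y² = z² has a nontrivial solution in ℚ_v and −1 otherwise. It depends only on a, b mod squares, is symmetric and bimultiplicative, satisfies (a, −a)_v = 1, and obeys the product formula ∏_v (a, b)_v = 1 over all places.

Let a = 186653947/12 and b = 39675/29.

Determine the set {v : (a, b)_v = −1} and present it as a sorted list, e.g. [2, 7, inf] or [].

Mod squares: a ≡ 2001, b ≡ 87. Check v ∈ {∞, 2, 3, 5, 23, 29}.
v=3: a=3^-1·(≡1), b=3^1·(≡2) mod 3; (1|3)=+1, (2|3)=-1; (−1)^{-1·1·1}·(+1)^1·(-1)^-1 = +1.
v=2: v_2(a)=-2, v_2(b)=0; units ≡ 1, 7 (mod 8); ε·ε+αω+βω = 0·1+-2·0+0·0 ≡ 0  ⇒  (a,b)_2 = +1.
v=23: a=23^5·(≡12), b=23^2·(≡1) mod 23; (12|23)=+1, (1|23)=+1; (−1)^{5·2·11}·(+1)^2·(+1)^5 = +1.
v=∞: 2001 > 0 and 87 > 0  ⇒  (a,b)_∞ = +1.
v=29: a=29^1·(≡19), b=29^-1·(≡3) mod 29; (19|29)=-1, (3|29)=-1; (−1)^{1·-1·14}·(-1)^-1·(-1)^1 = +1.
v=5: a=5^0·(≡1), b=5^2·(≡3) mod 5; (1|5)=+1, (3|5)=-1; (−1)^{0·2·2}·(+1)^2·(-1)^0 = +1.
Ram(a, b) = ∅: the form 2001·x² + 87·y² − z² is isotropic over every ℚ_v, so by Hasse–Minkowski it is isotropic over ℚ.

[]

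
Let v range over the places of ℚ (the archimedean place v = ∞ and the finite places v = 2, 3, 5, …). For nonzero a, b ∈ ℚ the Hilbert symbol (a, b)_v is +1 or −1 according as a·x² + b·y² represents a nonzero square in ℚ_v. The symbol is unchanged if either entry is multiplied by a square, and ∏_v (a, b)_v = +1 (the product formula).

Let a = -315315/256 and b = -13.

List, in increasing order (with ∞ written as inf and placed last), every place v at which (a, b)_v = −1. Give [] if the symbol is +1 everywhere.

(a, b) ≡ (-715, -13) mod (ℚ^×)²; places V = {2, 3, 5, 7, 11, 13, ∞}.
(a,b)_2: α=-8, β=0; u≡5, v≡3 (mod 8); ε(u)ε(v)=0·1, αω(v)=-8·1, βω(u)=0·1; sum ≡ 0  ⇒  +1.
(a,b)_5: α=1, u≡2; β=0, v≡2 (mod 5); (2|5)=-1, (2|5)=-1; sign (−1)^0·-1^0·-1^1 = -1.
(a,b)_13: α=1, u≡9; β=1, v≡12 (mod 13); (9|13)=+1, (12|13)=+1; sign (−1)^0·+1^1·+1^1 = +1.
(a,b)_7: α=2, u≡3; β=0, v≡1 (mod 7); (3|7)=-1, (1|7)=+1; sign (−1)^0·-1^0·+1^2 = +1.
(a,b)_11: α=1, u≡4; β=0, v≡9 (mod 11); (4|11)=+1, (9|11)=+1; sign (−1)^0·+1^0·+1^1 = +1.
(a,b)_∞: sgn(-715)=−, sgn(-13)=−, so -1.
(a,b)_3: α=2, u≡2; β=0, v≡2 (mod 3); (2|3)=-1, (2|3)=-1; sign (−1)^0·-1^0·-1^2 = +1.
Ram(-715, -13) = {5, ∞}; no ℚ_5-point on the conic.

[5, inf]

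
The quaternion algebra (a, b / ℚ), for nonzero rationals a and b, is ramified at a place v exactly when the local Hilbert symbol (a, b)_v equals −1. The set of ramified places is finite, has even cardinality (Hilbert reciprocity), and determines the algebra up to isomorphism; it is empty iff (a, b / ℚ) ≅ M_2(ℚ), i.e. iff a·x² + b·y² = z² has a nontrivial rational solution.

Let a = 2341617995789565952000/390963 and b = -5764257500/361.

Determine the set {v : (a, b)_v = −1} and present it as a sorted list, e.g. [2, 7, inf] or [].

(a, b) ≡ (1290, -1247) mod (ℚ^×)²; places V = {2, 3, 5, 17, 19, 29, 43, ∞}.
(a,b)_5: α=3, u≡2; β=4, v≡3 (mod 5); (2|5)=-1, (3|5)=-1; sign (−1)^0·-1^4·-1^3 = -1.
(a,b)_2: α=19, β=2; u≡5, v≡1 (mod 8); ε(u)ε(v)=0·0, αω(v)=19·0, βω(u)=2·1; sum ≡ 0  ⇒  +1.
(a,b)_∞: sgn(1290)=+, sgn(-1247)=−, so +1.
(a,b)_17: α=2, u≡13; β=0, v≡6 (mod 17); (13|17)=+1, (6|17)=-1; sign (−1)^0·+1^0·-1^2 = +1.
(a,b)_43: α=5, u≡8; β=3, v≡10 (mod 43); (8|43)=-1, (10|43)=+1; sign (−1)^1·-1^3·+1^5 = +1.
(a,b)_19: α=-4, u≡9; β=-2, v≡6 (mod 19); (9|19)=+1, (6|19)=+1; sign (−1)^0·+1^-2·+1^-4 = +1.
(a,b)_3: α=-1, u≡1; β=0, v≡1 (mod 3); (1|3)=+1, (1|3)=+1; sign (−1)^0·+1^0·+1^-1 = +1.
(a,b)_29: α=2, u≡18; β=1, v≡14 (mod 29); (18|29)=-1, (14|29)=-1; sign (−1)^0·-1^1·-1^2 = -1.
(1290, -1247 / ℚ) ramifies at {5, 29}: a division algebra.

[5, 29]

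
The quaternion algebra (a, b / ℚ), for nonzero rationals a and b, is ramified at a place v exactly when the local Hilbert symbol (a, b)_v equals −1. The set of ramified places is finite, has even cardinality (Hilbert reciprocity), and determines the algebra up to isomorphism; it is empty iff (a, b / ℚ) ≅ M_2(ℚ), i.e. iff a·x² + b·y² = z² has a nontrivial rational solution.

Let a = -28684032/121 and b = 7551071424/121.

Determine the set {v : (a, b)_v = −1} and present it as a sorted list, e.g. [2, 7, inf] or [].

[]

(a, b) ≡ (-663, 51) mod (ℚ^×)²; places V = {2, 3, 11, 13, 17, ∞}.
(a,b)_13: α=3, u≡12; β=4, v≡4 (mod 13); (12|13)=+1, (4|13)=+1; sign (−1)^0·+1^4·+1^3 = +1.
(a,b)_11: α=-2, u≡8; β=-2, v≡6 (mod 11); (8|11)=-1, (6|11)=-1; sign (−1)^0·-1^-2·-1^-2 = +1.
(a,b)_17: α=1, u≡11; β=1, v≡7 (mod 17); (11|17)=-1, (7|17)=-1; sign (−1)^0·-1^1·-1^1 = +1.
(a,b)_3: α=1, u≡1; β=5, v≡2 (mod 3); (1|3)=+1, (2|3)=-1; sign (−1)^1·+1^5·-1^1 = +1.
(a,b)_2: α=8, β=6; u≡1, v≡3 (mod 8); ε(u)ε(v)=0·1, αω(v)=8·1, βω(u)=6·0; sum ≡ 0  ⇒  +1.
(a,b)_∞: sgn(-663)=−, sgn(51)=+, so +1.
Ram(a, b) = ∅: the form -663·x² + 51·y² − z² is isotropic over every ℚ_v, so by Hasse–Minkowski it is isotropic over ℚ.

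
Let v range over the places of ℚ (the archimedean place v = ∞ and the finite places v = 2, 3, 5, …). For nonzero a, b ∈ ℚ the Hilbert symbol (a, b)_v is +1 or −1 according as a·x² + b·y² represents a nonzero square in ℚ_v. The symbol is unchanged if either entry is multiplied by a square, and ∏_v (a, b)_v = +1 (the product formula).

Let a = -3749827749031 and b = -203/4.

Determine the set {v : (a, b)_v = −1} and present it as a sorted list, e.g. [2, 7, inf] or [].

[7, 13, 29, inf]

Mod squares: a ≡ -108199, b ≡ -203. Check v ∈ {∞, 2, 7, 13, 29, 41}.
v=41: a=41^1·(≡11), b=41^0·(≡21) mod 41; (11|41)=-1, (21|41)=+1; (−1)^{1·0·20}·(-1)^0·(+1)^1 = +1.
v=2: v_2(a)=0, v_2(b)=-2; units ≡ 1, 5 (mod 8); ε·ε+αω+βω = 0·0+0·1+-2·0 ≡ 0  ⇒  (a,b)_2 = +1.
v=29: a=29^5·(≡26), b=29^1·(≡20) mod 29; (26|29)=-1, (20|29)=+1; (−1)^{5·1·14}·(-1)^1·(+1)^5 = -1.
v=13: a=13^1·(≡1), b=13^0·(≡11) mod 13; (1|13)=+1, (11|13)=-1; (−1)^{1·0·6}·(+1)^0·(-1)^1 = -1.
v=7: a=7^3·(≡6), b=7^1·(≡5) mod 7; (6|7)=-1, (5|7)=-1; (−1)^{3·1·3}·(-1)^1·(-1)^3 = -1.
v=∞: -108199 < 0 and -203 < 0  ⇒  (a,b)_∞ = -1.
Ram(-108199, -203) = {7, 13, 29, ∞}; no ℚ_7-point on the conic.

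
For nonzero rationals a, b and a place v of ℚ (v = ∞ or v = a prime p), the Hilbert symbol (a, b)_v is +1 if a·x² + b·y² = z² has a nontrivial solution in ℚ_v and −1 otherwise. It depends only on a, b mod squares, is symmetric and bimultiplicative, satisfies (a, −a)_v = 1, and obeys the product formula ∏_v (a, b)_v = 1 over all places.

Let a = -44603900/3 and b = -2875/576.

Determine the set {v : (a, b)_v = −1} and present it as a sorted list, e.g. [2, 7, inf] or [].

[3, 5, 11, inf]

Mod squares: a ≡ -1338117, b ≡ -115. Check v ∈ {∞, 2, 3, 5, 11, 23, 41, 43}.
v=43: a=43^1·(≡25), b=43^0·(≡13) mod 43; (25|43)=+1, (13|43)=+1; (−1)^{1·0·21}·(+1)^0·(+1)^1 = +1.
v=41: a=41^1·(≡39), b=41^0·(≡18) mod 41; (39|41)=+1, (18|41)=+1; (−1)^{1·0·20}·(+1)^0·(+1)^1 = +1.
v=5: a=5^2·(≡3), b=5^3·(≡2) mod 5; (3|5)=-1, (2|5)=-1; (−1)^{2·3·2}·(-1)^3·(-1)^2 = -1.
v=∞: -1338117 < 0 and -115 < 0  ⇒  (a,b)_∞ = -1.
v=2: v_2(a)=2, v_2(b)=-6; units ≡ 3, 5 (mod 8); ε·ε+αω+βω = 1·0+2·1+-6·1 ≡ 0  ⇒  (a,b)_2 = +1.
v=3: a=3^-1·(≡1), b=3^-2·(≡2) mod 3; (1|3)=+1, (2|3)=-1; (−1)^{-1·-2·1}·(+1)^-2·(-1)^-1 = -1.
v=23: a=23^1·(≡20), b=23^1·(≡13) mod 23; (20|23)=-1, (13|23)=+1; (−1)^{1·1·11}·(-1)^1·(+1)^1 = +1.
v=11: a=11^1·(≡10), b=11^0·(≡10) mod 11; (10|11)=-1, (10|11)=-1; (−1)^{1·0·5}·(-1)^0·(-1)^1 = -1.
(-1338117, -115 / ℚ) ramifies at {3, 5, 11, ∞}: a division algebra.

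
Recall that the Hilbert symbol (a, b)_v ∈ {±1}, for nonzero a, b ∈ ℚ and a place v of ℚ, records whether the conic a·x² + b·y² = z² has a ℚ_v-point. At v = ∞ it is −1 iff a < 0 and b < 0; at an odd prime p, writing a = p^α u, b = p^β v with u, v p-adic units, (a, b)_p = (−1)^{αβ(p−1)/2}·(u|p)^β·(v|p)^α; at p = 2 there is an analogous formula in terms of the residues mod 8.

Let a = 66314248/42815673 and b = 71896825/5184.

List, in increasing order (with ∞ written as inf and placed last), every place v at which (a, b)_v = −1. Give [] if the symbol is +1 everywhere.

Mod squares: a ≡ 34034, b ≡ 17017. Check v ∈ {∞, 2, 3, 5, 7, 11, 13, 17, 23}.
v=3: a=3^-2·(≡2), b=3^-4·(≡1) mod 3; (2|3)=-1, (1|3)=+1; (−1)^{-2·-4·1}·(-1)^-4·(+1)^-2 = +1.
v=5: a=5^0·(≡1), b=5^2·(≡2) mod 5; (1|5)=+1, (2|5)=-1; (−1)^{0·2·2}·(+1)^2·(-1)^0 = +1.
v=∞: 34034 > 0 and 17017 > 0  ⇒  (a,b)_∞ = +1.
v=23: a=23^-4·(≡11), b=23^0·(≡10) mod 23; (11|23)=-1, (10|23)=-1; (−1)^{-4·0·11}·(-1)^0·(-1)^-4 = +1.
v=7: a=7^3·(≡2), b=7^1·(≡2) mod 7; (2|7)=+1, (2|7)=+1; (−1)^{3·1·3}·(+1)^1·(+1)^3 = -1.
v=11: a=11^1·(≡4), b=11^1·(≡6) mod 11; (4|11)=+1, (6|11)=-1; (−1)^{1·1·5}·(+1)^1·(-1)^1 = +1.
v=2: v_2(a)=3, v_2(b)=-6; units ≡ 1, 1 (mod 8); ε·ε+αω+βω = 0·0+3·0+-6·0 ≡ 0  ⇒  (a,b)_2 = +1.
v=17: a=17^-1·(≡1), b=17^1·(≡1) mod 17; (1|17)=+1, (1|17)=+1; (−1)^{-1·1·8}·(+1)^1·(+1)^-1 = +1.
v=13: a=13^3·(≡6), b=13^3·(≡3) mod 13; (6|13)=-1, (3|13)=+1; (−1)^{3·3·6}·(-1)^3·(+1)^3 = -1.
Ram(34034, 17017) = {7, 13}; no ℚ_7-point on the conic.

[7, 13]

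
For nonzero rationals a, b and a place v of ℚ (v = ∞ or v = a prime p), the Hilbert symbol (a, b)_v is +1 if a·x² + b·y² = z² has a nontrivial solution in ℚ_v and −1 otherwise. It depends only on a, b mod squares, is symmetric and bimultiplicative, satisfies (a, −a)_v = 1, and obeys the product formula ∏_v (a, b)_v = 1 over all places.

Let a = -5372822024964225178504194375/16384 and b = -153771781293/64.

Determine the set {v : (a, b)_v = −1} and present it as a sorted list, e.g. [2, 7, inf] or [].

[13, 29, 37, inf]

(a, b) ≡ (-265031, -37) mod (ℚ^×)²; places V = {2, 3, 5, 13, 19, 29, 37, ∞}.
(a,b)_5: α=4, u≡1; β=0, v≡3 (mod 5); (1|5)=+1, (3|5)=-1; sign (−1)^0·+1^0·-1^4 = +1.
(a,b)_3: α=2, u≡1; β=4, v≡2 (mod 3); (1|3)=+1, (2|3)=-1; sign (−1)^0·+1^4·-1^2 = +1.
(a,b)_19: α=5, u≡7; β=2, v≡1 (mod 19); (7|19)=+1, (1|19)=+1; sign (−1)^0·+1^2·+1^5 = +1.
(a,b)_∞: sgn(-265031)=−, sgn(-37)=−, so -1.
(a,b)_29: α=5, u≡13; β=2, v≡2 (mod 29); (13|29)=+1, (2|29)=-1; sign (−1)^0·+1^2·-1^5 = -1.
(a,b)_13: α=5, u≡12; β=2, v≡6 (mod 13); (12|13)=+1, (6|13)=-1; sign (−1)^0·+1^2·-1^5 = -1.
(a,b)_2: α=-14, β=-6; u≡1, v≡3 (mod 8); ε(u)ε(v)=0·1, αω(v)=-14·1, βω(u)=-6·0; sum ≡ 0  ⇒  +1.
(a,b)_37: α=3, u≡23; β=1, v≡28 (mod 37); (23|37)=-1, (28|37)=+1; sign (−1)^0·-1^1·+1^3 = -1.
|Ram(-265031, -37)| = 4, even; anisotropic at {13, 29, 37, ∞}.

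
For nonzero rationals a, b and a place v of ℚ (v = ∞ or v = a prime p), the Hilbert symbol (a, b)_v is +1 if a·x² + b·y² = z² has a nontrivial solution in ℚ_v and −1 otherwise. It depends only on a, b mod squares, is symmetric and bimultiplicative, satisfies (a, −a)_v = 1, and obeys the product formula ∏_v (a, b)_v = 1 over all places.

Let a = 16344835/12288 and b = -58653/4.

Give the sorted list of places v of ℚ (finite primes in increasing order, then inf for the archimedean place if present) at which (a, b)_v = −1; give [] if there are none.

Mod squares: a ≡ 345, b ≡ -133. Check v ∈ {∞, 2, 3, 5, 7, 13, 19, 23, 29}.
v=19: a=19^0·(≡2), b=19^1·(≡12) mod 19; (2|19)=-1, (12|19)=-1; (−1)^{0·1·9}·(-1)^1·(-1)^0 = -1.
v=2: v_2(a)=-12, v_2(b)=-2; units ≡ 1, 3 (mod 8); ε·ε+αω+βω = 0·1+-12·1+-2·0 ≡ 0  ⇒  (a,b)_2 = +1.
v=3: a=3^-1·(≡1), b=3^2·(≡2) mod 3; (1|3)=+1, (2|3)=-1; (−1)^{-1·2·1}·(+1)^2·(-1)^-1 = -1.
v=13: a=13^2·(≡7), b=13^0·(≡4) mod 13; (7|13)=-1, (4|13)=+1; (−1)^{2·0·6}·(-1)^0·(+1)^2 = +1.
v=7: a=7^0·(≡1), b=7^3·(≡1) mod 7; (1|7)=+1, (1|7)=+1; (−1)^{0·3·3}·(+1)^3·(+1)^0 = +1.
v=∞: 345 > 0 and -133 < 0  ⇒  (a,b)_∞ = +1.
v=23: a=23^1·(≡10), b=23^0·(≡5) mod 23; (10|23)=-1, (5|23)=-1; (−1)^{1·0·11}·(-1)^0·(-1)^1 = -1.
v=29: a=29^2·(≡3), b=29^0·(≡18) mod 29; (3|29)=-1, (18|29)=-1; (−1)^{2·0·14}·(-1)^0·(-1)^2 = +1.
v=5: a=5^1·(≡4), b=5^0·(≡3) mod 5; (4|5)=+1, (3|5)=-1; (−1)^{1·0·2}·(+1)^0·(-1)^1 = -1.
(345, -133 / ℚ) ramifies at {3, 5, 19, 23}: a division algebra.

[3, 5, 19, 23]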